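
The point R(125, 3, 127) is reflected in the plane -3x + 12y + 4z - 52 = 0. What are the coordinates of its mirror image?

(1679/13, -177/13, 1579/13)

n = (-3, 12, 4), |n|² = 169, n·R − 52 = 117, so t = 117/169 = 9/13.
Foot F = R − (9/13)·n = (1652/13, -69/13, 1615/13); the reflection is 2F − R = (1679/13, -177/13, 1579/13).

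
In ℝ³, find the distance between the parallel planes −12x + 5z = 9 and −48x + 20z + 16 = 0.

Divide the second equation by 4 to match normals: −12x + 5z = -4.
Both planes have normal n = (−12, 0, 5), |n| = 13. Any point on the first plane is at distance |(-4) − 9|/|n| = 13/13 = 1 from the second.

1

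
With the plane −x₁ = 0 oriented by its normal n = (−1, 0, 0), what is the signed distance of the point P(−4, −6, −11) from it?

4

n·P − 0 = 4.
|n| = 1, so the signed distance is 4/1 = 4.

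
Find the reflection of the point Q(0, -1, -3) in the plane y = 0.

With n = (0, 1, 0), the signed offset is (n·Q − 0)/|n|² = -1/1 = -1.
Q' = Q − 2t·n = (0, -1, -3) − (-2)·(0, 1, 0) = (0, 1, -3).

(0, 1, -3)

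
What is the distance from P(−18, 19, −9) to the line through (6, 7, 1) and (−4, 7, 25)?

A direction vector is d = (−10, 0, 24).
AP = (−24, 12, −10); AP·d = 0, |AP|² = 820, |d|² = 676.
distance² = |AP|² − (AP·d)²/|d|² = 820 − 0/676 = 820, so the distance is 2√205.

2√205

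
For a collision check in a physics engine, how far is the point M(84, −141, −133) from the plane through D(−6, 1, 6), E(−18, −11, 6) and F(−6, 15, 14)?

5

DE = (−12, −12, 0) and DF = (0, 14, 8), so a normal is n = DE × DF = (−96, 96, −168).
Then n·(84, −141, −133) − (−336) = 1080.
|n| = √(9216 + 9216 + 28224) = 216, so the distance is |1080|/216 = 5.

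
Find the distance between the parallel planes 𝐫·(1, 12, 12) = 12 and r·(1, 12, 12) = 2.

With common normal n = (1, 12, 12) (|n| = 17), the distance is |12 − 2|/|n| = 10/17.

10/17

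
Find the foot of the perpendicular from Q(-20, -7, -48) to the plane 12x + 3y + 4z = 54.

The perpendicular from Q has direction n = (12, 3, 4): r = (-20, -7, -48) + λ(12, 3, 4).
Substitute into the plane: n·(Q + λn) = 54 gives -453 + 169λ = 54, so λ = 3.
Foot = (-20, -7, -48) + 3·(12, 3, 4) = (16, 2, -36).

(16, 2, -36)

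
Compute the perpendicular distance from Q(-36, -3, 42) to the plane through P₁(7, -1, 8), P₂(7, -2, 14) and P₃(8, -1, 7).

P₁P₂ = (0, -1, 6) and P₁P₃ = (1, 0, -1), so a normal is n = P₁P₂ × P₁P₃ = (1, 6, 1).
Then n·(-36, -3, 42) - 9 = -21.
|n| = √(1 + 36 + 1) = √38, so the distance is |-21|/√38 = 21/√38.

21√38/38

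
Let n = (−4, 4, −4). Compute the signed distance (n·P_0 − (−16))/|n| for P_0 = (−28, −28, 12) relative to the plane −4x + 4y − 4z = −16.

-8/√3

n·P_0 − (-16) = -32.
|n| = 4√3, so the signed distance is -8/√3.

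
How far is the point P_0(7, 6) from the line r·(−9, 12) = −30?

13/5

d = |(-9)·7 + 12·6 − (-30)| / √(81 + 144) = |39|/15 = 13/5.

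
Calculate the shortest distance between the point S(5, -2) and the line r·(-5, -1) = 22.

d = |(-5)·5 + (-1)·(-2) − 22| / √(25 + 1) = |-45|/√26 = 45√26/26.

45√26/26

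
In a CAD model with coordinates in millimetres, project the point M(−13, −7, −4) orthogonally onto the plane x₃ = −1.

n = (0, 0, 1), |n|² = 1, and n·M − (-1) = -3.
t = -3/1 = -3, so the foot is M − t·n = (−13, −7, −4) − (-3)·(0, 0, 1) = (−13, −7, −1).

(-13, -7, -1)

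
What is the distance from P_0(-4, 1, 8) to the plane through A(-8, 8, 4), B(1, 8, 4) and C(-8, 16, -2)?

AB = (9, 0, 0) and AC = (0, 8, -6), so a normal is n = AB × AC = (0, 54, 72).
n = (0, 54, 72); n·P − 720 = -90; |n| = 90; distance = 90/90 = 1.

1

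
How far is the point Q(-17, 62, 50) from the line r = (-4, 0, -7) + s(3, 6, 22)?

√2501

Direction vector d = (3, 6, 22).
AP = (-13, 62, 57); AP·d = 1587, |AP|² = 7262, |d|² = 529.
distance² = |AP|² − (AP·d)²/|d|² = 7262 − 2518569/529 = 2501, so the distance is √2501.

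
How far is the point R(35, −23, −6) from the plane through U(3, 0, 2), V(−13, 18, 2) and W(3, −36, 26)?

8/17

UV = (−16, 18, 0) and UW = (0, −36, 24), so a normal is n = UV × UW = (432, 384, 576).
Then n·(35, −23, −6) − 2448 = 384.
|n| = √(186624 + 147456 + 331776) = 816, so the distance is |384|/816 = 8/17.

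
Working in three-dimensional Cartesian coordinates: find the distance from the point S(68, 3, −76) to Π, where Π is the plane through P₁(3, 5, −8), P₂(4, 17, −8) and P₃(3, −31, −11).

2

P₁P₂ = (1, 12, 0) and P₁P₃ = (0, −36, −3), so a normal is n = P₁P₂ × P₁P₃ = (−36, 3, −36).
Then n·(68, 3, −76) − 195 = 102.
|n| = √(1296 + 9 + 1296) = 51, so the distance is |102|/51 = 2.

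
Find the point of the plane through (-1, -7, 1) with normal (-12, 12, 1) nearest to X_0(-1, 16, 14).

n = (-12, 12, 1), |n|² = 289, and n·X_0 − (-71) = 289.
t = 289/289 = 1, so the foot is X_0 − t·n = (-1, 16, 14) − 1·(-12, 12, 1) = (11, 4, 13).

(11, 4, 13)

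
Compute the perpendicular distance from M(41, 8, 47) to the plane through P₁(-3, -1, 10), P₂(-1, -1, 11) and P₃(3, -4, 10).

P₁P₂ = (2, 0, 1) and P₁P₃ = (6, -3, 0), so a normal is n = P₁P₂ × P₁P₃ = (3, 6, -6).
d = |3·41 + 6·8 + (-6)·47 − (-75)| / √(9 + 36 + 36) = |-36| / 9 = 4.

4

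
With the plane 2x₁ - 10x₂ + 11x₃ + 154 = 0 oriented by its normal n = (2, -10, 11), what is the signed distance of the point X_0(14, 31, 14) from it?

26/15

n·X_0 − (-154) = 26.
|n| = 15, so the signed distance is 26/15.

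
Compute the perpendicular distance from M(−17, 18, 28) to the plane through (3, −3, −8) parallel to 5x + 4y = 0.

16/√41

Parallel planes share the normal n = (5, 4, 0); since (3, −3, −8) lies on the plane, its equation is 5x + 4y = 3.
n = (5, 4, 0); n·P − 3 = -16; |n| = √41; distance = 16/√41 = 16√41/41.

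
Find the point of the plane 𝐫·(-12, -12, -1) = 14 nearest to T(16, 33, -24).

(-8, 9, -26)

The perpendicular from T has direction n = (-12, -12, -1): r = (16, 33, -24) + t(-12, -12, -1).
Substitute into the plane: n·(T + tn) = 14 gives -564 + 289t = 14, so t = 2.
Foot = (16, 33, -24) + 2·(-12, -12, -1) = (-8, 9, -26).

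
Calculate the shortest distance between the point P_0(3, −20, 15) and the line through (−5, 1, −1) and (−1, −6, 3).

4√2

A direction vector is d = (4, −7, 4).
AP = (8, −21, 16); AP·d = 243, |AP|² = 761, |d|² = 81.
distance² = |AP|² − (AP·d)²/|d|² = 761 − 59049/81 = 32, so the distance is 4√2.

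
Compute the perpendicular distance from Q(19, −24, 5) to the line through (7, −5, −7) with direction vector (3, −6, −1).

Direction vector d = (3, −6, −1).
AP = (12, −19, 12), and AP × d = (91, 48, −15).
|AP × d|² = 10810 and |d|² = 46, so the distance is √(10810/46) = √235.

√235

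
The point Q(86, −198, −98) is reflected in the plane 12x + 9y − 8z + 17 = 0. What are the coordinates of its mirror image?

(1390/17, -3420/17, -1618/17)

With n = (12, 9, −8), the signed offset is (n·Q − (-17))/|n|² = 51/289 = 3/17.
Q' = Q − 2t·n = (86, −198, −98) − (6/17)·(12, 9, −8) = (1390/17, −3420/17, −1618/17).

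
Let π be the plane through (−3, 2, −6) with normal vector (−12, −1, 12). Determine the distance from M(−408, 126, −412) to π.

8

The plane has equation n·(r − (−3, 2, −6)) = 0, i.e. n·r = -38.
d = |(-12)·(-408) + (-1)·126 + 12·(-412) − (-38)| / √(144 + 1 + 144) = |-136| / 17 = 8.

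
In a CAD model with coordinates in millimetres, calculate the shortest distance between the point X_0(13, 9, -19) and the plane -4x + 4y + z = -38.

n = (-4, 4, 1); n·P − (-38) = 3; |n| = √33; distance = 3/√33.

3/√33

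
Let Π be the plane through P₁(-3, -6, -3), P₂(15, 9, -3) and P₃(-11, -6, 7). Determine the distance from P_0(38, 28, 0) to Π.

P₁P₂ = (18, 15, 0) and P₁P₃ = (-8, 0, 10), so a normal is n = P₁P₂ × P₁P₃ = (150, -180, 120).
Then n·(38, 28, 0) - 270 = 390.
|n| = √(22500 + 32400 + 14400) = 30√77, so the distance is |390|/(30√77) = 13√77/77.

13/√77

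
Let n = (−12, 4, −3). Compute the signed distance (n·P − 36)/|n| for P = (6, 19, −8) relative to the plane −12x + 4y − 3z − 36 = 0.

n·P − 36 = -8.
|n| = 13, so the signed distance is -8/13.

-8/13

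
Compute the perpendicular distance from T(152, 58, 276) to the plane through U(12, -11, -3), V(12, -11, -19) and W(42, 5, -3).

5

UV = (0, 0, -16) and UW = (30, 16, 0), so a normal is n = UV × UW = (256, -480, 0).
d = |256·152 + (-480)·58 − 8352| / √(65536 + 230400 + 0) = |2720| / 544 = 5.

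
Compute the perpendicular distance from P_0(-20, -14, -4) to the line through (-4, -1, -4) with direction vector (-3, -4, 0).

Direction vector d = (-3, -4, 0).
AP = (-16, -13, 0), and AP × d = (0, 0, 25).
|AP × d|² = 625 and |d|² = 25, so the distance is √(625/25) = √25 = 5.

5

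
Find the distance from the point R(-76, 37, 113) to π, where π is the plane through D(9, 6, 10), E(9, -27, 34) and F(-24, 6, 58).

DE = (0, -33, 24) and DF = (-33, 0, 48), so a normal is n = DE × DF = (-1584, -792, -1089).
Then n·(-76, 37, 113) - (-29898) = -2079.
|n| = √(2509056 + 627264 + 1185921) = 2079, so the distance is |-2079|/2079 = 1.

1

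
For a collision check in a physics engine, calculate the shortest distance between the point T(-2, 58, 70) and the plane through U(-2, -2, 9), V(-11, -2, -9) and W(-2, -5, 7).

UV = (-9, 0, -18) and UW = (0, -3, -2), so a normal is n = UV × UW = (-54, -18, 27).
n = (-54, -18, 27); n·P − 387 = 567; |n| = 63; distance = 567/63 = 9.

9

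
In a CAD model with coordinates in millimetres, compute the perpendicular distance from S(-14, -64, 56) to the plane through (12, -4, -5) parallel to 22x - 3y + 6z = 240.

Parallel planes share the normal n = (22, -3, 6); since (12, -4, -5) lies on the plane, its equation is 22x - 3y + 6z = 246.
d = |22·(-14) + (-3)·(-64) + 6·56 − 246| / √(484 + 9 + 36) = |-26| / 23 = 26/23.

26/23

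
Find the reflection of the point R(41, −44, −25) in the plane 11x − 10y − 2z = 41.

With n = (11, −10, −2), the signed offset is (n·R − 41)/|n|² = 900/225 = 4.
R' = R − 2t·n = (41, −44, −25) − 8·(11, −10, −2) = (−47, 36, −9).

(-47, 36, -9)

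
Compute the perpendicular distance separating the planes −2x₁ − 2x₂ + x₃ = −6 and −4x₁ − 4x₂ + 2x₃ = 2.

7/3

Divide the second equation by 2 to match normals: −2x₁ − 2x₂ + x₃ = 1.
Both planes have normal n = (−2, −2, 1), |n| = 3. Any point on the first plane is at distance |1 − (-6)|/|n| = 7/3 from the second.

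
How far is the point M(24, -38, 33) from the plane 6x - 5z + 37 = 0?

16√61/61

d = |6·24 + (-5)·33 − (-37)| / √(36 + 0 + 25) = |16| / √61 = 16/√61.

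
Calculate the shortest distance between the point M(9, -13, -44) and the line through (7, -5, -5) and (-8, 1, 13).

A direction vector is d = (-15, 6, 18).
AP = (2, -8, -39), and AP × d = (90, 549, -108).
|AP × d|² = 321165 and |d|² = 585, so the distance is √(321165/585) = √549 = 3√61.

3√61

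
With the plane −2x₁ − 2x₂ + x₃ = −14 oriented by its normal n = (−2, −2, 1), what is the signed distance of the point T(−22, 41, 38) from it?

n·T − (-14) = 14.
|n| = 3, so the signed distance is 14/3.

14/3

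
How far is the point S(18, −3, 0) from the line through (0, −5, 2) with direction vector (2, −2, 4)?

2√77

Direction vector d = (2, −2, 4).
AP = (18, 2, −2), and AP × d = (4, −76, −40).
|AP × d|² = 7392 and |d|² = 24, so the distance is √(7392/24) = √308 = 2√77.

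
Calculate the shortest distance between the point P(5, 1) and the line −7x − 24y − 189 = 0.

248/25

The normal to the line is n = (−7, −24) with |n| = 25.
|n·P − 189| = |-59 − 189| = 248, so the distance is 248/25.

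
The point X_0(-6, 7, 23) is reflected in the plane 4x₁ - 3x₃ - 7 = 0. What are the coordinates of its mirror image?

(26, 7, -1)

With n = (4, 0, -3), the signed offset is (n·X_0 − 7)/|n|² = -100/25 = -4.
X_0' = X_0 − 2t·n = (-6, 7, 23) − (-8)·(4, 0, -3) = (26, 7, -1).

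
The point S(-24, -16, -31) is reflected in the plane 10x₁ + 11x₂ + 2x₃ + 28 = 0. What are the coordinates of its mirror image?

(16, 28, -23)

n = (10, 11, 2), |n|² = 225, n·S − (-28) = -450, so t = -450/225 = -2.
Foot F = S − (-2)·n = (-4, 6, -27); the reflection is 2F − S = (16, 28, -23).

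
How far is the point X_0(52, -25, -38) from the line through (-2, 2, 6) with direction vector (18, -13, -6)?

2√205

Direction vector d = (18, -13, -6).
AP = (54, -27, -44); AP·d = 1587, |AP|² = 5581, |d|² = 529.
distance² = |AP|² − (AP·d)²/|d|² = 5581 − 2518569/529 = 820, so the distance is 2√205.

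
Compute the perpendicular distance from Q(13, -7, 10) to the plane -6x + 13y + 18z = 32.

n = (-6, 13, 18); n·P − 32 = -21; |n| = 23; distance = 21/23.

21/23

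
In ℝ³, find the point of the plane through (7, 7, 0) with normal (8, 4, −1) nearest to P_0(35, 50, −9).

(-5, 30, -4)

n = (8, 4, −1), |n|² = 81, and n·P_0 − 84 = 405.
t = 405/81 = 5, so the foot is P_0 − t·n = (35, 50, −9) − 5·(8, 4, −1) = (−5, 30, −4).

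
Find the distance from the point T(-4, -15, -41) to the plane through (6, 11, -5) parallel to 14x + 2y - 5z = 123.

4/5

Parallel planes share the normal n = (14, 2, -5); since (6, 11, -5) lies on the plane, its equation is 14x + 2y - 5z = 131.
d = |14·(-4) + 2·(-15) + (-5)·(-41) − 131| / √(196 + 4 + 25) = |-12| / 15 = 4/5.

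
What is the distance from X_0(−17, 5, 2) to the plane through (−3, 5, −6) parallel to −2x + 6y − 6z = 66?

Parallel planes share the normal n = (−2, 6, −6); since (−3, 5, −6) lies on the plane, its equation is −2x + 6y − 6z = 72.
Then n·(−17, 5, 2) − 72 = −20.
|n| = √(4 + 36 + 36) = 2√19, so the distance is |-20|/(2√19) = 10√19/19.

10√19/19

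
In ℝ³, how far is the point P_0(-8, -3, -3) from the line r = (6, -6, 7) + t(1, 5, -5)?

√254

Direction vector d = (1, 5, -5).
AP = (-14, 3, -10), and AP × d = (35, -80, -73).
|AP × d|² = 12954 and |d|² = 51, so the distance is √(12954/51) = √254.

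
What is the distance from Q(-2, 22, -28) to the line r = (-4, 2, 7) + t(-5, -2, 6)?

√589

Direction vector d = (-5, -2, 6).
AP = (2, 20, -35); AP·d = -260, |AP|² = 1629, |d|² = 65.
distance² = |AP|² − (AP·d)²/|d|² = 1629 − 67600/65 = 589, so the distance is √589.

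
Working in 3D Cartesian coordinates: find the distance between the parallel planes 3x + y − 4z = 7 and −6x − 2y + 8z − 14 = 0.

7√26/13

Divide the second equation by -2 to match normals: 3x + y − 4z = -7.
Both planes have normal n = (3, 1, −4), |n| = √26. Any point on the first plane is at distance |(-7) − 7|/|n| = 14/√26 = 7√26/13 from the second.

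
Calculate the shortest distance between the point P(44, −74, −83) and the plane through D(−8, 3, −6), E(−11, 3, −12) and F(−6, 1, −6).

9

DE = (−3, 0, −6) and DF = (2, −2, 0), so a normal is n = DE × DF = (−12, −12, 6).
n = (−12, −12, 6); n·P − 24 = -162; |n| = 18; distance = 162/18 = 9.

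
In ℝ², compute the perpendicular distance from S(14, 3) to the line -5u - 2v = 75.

151√29/29

d = |(-5)·14 + (-2)·3 − 75| / √(25 + 4) = |-151|/√29 = 151/√29.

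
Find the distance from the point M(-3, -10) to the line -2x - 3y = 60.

24√13/13

The normal to the line is n = (-2, -3) with |n| = √13.
|n·M − 60| = |36 − 60| = 24, so the distance is 24/√13.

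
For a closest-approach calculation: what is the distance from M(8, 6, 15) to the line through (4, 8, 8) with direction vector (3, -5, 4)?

Direction vector d = (3, -5, 4).
AP = (4, -2, 7), and AP × d = (27, 5, -14).
|AP × d|² = 950 and |d|² = 50, so the distance is √(950/50) = √19.

√19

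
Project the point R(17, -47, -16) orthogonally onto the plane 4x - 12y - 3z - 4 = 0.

The perpendicular from R has direction n = (4, -12, -3): r = (17, -47, -16) + μ(4, -12, -3).
Substitute into the plane: n·(R + μn) = 4 gives 680 + 169μ = 4, so μ = -4.
Foot = (17, -47, -16) + (-4)·(4, -12, -3) = (1, 1, -4).

(1, 1, -4)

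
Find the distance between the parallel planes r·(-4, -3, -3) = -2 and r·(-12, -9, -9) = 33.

13√34/34

Divide the second equation by 3 to match normals: -4x₁ - 3x₂ - 3x₃ = 11.
With common normal n = (-4, -3, -3) (|n| = √34), the distance is |(-2) − 11|/|n| = 13/√34.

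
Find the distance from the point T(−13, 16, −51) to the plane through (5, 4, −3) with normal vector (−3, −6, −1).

15√46/23

The plane has equation n·(r − (5, 4, −3)) = 0, i.e. n·r = -36.
Then n·(−13, 16, −51) − (−36) = 30.
|n| = √(9 + 36 + 1) = √46, so the distance is |30|/√46 = 30/√46.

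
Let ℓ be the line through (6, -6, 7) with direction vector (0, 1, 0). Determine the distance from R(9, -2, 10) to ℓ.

3√2

Direction vector d = (0, 1, 0).
AP = (3, 4, 3), and AP × d = (-3, 0, 3).
|AP × d|² = 18 and |d|² = 1, so the distance is √18 = 3√2.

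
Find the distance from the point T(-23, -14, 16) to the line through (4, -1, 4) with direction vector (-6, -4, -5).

√734

Direction vector d = (-6, -4, -5).
AP = (-27, -13, 12); AP·d = 154, |AP|² = 1042, |d|² = 77.
distance² = |AP|² − (AP·d)²/|d|² = 1042 − 23716/77 = 734, so the distance is √734.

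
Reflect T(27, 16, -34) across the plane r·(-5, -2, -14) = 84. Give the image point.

With n = (-5, -2, -14), the signed offset is (n·T − 84)/|n|² = 225/225 = 1.
T' = T − 2t·n = (27, 16, -34) − 2·(-5, -2, -14) = (37, 20, -6).

(37, 20, -6)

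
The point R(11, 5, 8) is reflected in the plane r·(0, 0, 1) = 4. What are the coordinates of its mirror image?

(11, 5, 0)

n = (0, 0, 1), |n|² = 1, n·R − 4 = 4, so t = 4/1 = 4.
Foot F = R − 4·n = (11, 5, 4); the reflection is 2F − R = (11, 5, 0).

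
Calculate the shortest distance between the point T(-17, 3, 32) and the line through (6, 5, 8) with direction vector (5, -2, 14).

2√221

Direction vector d = (5, -2, 14).
AP = (-23, -2, 24), and AP × d = (20, 442, 56).
|AP × d|² = 198900 and |d|² = 225, so the distance is √(198900/225) = √884 = 2√221.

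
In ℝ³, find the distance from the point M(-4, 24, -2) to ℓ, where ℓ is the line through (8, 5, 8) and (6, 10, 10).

2√77

A direction vector is d = (-2, 5, 2).
AP = (-12, 19, -10), and AP × d = (88, 44, -22).
|AP × d|² = 10164 and |d|² = 33, so the distance is √(10164/33) = √308 = 2√77.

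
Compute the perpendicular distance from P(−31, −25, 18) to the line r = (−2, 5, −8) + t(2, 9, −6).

√481

Direction vector d = (2, 9, −6).
AP = (−29, −30, 26); AP·d = -484, |AP|² = 2417, |d|² = 121.
distance² = |AP|² − (AP·d)²/|d|² = 2417 − 234256/121 = 481, so the distance is √481.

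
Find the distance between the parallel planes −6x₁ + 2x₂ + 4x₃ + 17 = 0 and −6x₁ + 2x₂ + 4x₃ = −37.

10/√14

Both planes have normal n = (−6, 2, 4), |n| = 2√14. Any point on the first plane is at distance |(-37) − (-17)|/|n| = 20/(2√14) = 5√14/7 from the second.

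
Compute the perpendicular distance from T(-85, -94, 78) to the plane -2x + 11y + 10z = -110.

26/15

Normal vector n = (-2, 11, 10), and n·(-85, -94, 78) - (-110) = 26.
|n| = √(4 + 121 + 100) = 15, so the distance is |26|/15 = 26/15.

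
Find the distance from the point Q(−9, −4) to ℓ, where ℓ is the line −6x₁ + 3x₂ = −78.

d = |(-6)·(-9) + 3·(-4) − (-78)| / √(36 + 9) = |120|/(3√5) = 8√5.

8√5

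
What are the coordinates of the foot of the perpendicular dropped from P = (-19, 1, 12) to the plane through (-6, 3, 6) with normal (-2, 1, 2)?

(-11, -3, 4)

n = (-2, 1, 2), |n|² = 9, and n·P − 27 = 36.
t = 36/9 = 4, so the foot is P − t·n = (-19, 1, 12) − 4·(-2, 1, 2) = (-11, -3, 4).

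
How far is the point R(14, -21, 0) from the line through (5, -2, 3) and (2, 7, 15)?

√217

A direction vector is d = (-3, 9, 12).
AP = (9, -19, -3), and AP × d = (-201, -99, 24).
|AP × d|² = 50778 and |d|² = 234, so the distance is √(50778/234) = √217.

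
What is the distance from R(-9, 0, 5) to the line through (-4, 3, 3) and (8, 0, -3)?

A direction vector is d = (12, -3, -6).
AP = (-5, -3, 2), and AP × d = (24, -6, 51).
|AP × d|² = 3213 and |d|² = 189, so the distance is √(3213/189) = √17.

√17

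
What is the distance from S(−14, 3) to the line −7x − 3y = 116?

d = |(-7)·(-14) + (-3)·3 − 116| / √(49 + 9) = |-27|/√58 = 27√58/58.

27/√58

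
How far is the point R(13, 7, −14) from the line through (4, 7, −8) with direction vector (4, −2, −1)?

√33

Direction vector d = (4, −2, −1).
AP = (9, 0, −6); AP·d = 42, |AP|² = 117, |d|² = 21.
distance² = |AP|² − (AP·d)²/|d|² = 117 − 1764/21 = 33, so the distance is √33.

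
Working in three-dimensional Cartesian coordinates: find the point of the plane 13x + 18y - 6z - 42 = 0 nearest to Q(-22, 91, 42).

n = (13, 18, -6), |n|² = 529, and n·Q − 42 = 1058.
t = 1058/529 = 2, so the foot is Q − t·n = (-22, 91, 42) − 2·(13, 18, -6) = (-48, 55, 54).

(-48, 55, 54)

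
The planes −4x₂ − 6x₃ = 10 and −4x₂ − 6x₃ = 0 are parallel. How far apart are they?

5/√13

Both planes have normal n = (0, −4, −6), |n| = 2√13. Any point on the first plane is at distance |0 − 10|/|n| = 10/(2√13) = 5/√13 from the second.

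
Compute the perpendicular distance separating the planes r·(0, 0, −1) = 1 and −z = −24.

25

Both planes have normal n = (0, 0, −1), |n| = 1. Any point on the first plane is at distance |(-24) − 1|/|n| = 25/1 = 25 from the second.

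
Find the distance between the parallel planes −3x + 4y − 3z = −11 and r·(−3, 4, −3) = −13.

√34/17

With common normal n = (−3, 4, −3) (|n| = √34), the distance is |(-11) − (-13)|/|n| = 2/√34.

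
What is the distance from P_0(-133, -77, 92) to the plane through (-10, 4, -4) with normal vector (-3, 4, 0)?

The plane has equation n·(r − (-10, 4, -4)) = 0, i.e. n·r = 46.
Then n·(-133, -77, 92) - 46 = 45.
|n| = √(9 + 16 + 0) = 5, so the distance is |45|/5 = 9.

9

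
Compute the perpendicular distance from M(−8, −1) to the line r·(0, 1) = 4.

d = |0·(-8) + 1·(-1) − 4| / √(0 + 1) = |-5|/1 = 5.

5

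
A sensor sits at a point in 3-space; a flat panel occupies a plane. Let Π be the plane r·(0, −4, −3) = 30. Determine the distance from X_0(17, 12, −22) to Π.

12/5

d = |(-4)·12 + (-3)·(-22) − 30| / √(0 + 16 + 9) = |-12| / 5 = 12/5.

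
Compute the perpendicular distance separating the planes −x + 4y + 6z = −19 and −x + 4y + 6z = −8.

11√53/53

With common normal n = (−1, 4, 6) (|n| = √53), the distance is |(-19) − (-8)|/|n| = 11/√53 = 11√53/53.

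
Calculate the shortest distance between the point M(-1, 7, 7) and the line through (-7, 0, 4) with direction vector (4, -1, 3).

2√17

Direction vector d = (4, -1, 3).
AP = (6, 7, 3), and AP × d = (24, -6, -34).
|AP × d|² = 1768 and |d|² = 26, so the distance is √(1768/26) = √68 = 2√17.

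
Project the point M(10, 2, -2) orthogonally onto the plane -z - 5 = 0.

n = (0, 0, -1), |n|² = 1, and n·M − 5 = -3.
t = -3/1 = -3, so the foot is M − t·n = (10, 2, -2) − (-3)·(0, 0, -1) = (10, 2, -5).

(10, 2, -5)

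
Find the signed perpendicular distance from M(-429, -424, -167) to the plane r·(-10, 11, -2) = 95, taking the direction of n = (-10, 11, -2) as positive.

-9

n·M − 95 = -135.
|n| = 15, so the signed distance is -135/15 = -9.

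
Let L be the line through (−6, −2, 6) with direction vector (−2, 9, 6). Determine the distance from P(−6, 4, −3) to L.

3√13

Direction vector d = (−2, 9, 6).
AP = (0, 6, −9), and AP × d = (117, 18, 12).
|AP × d|² = 14157 and |d|² = 121, so the distance is √(14157/121) = √117 = 3√13.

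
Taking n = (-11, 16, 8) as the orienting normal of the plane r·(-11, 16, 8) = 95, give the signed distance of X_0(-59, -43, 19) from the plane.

6/7

n·X_0 − 95 = 18.
|n| = 21, so the signed distance is 18/21 = 6/7.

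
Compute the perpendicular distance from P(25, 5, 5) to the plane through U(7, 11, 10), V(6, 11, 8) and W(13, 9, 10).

UV = (-1, 0, -2) and UW = (6, -2, 0), so a normal is n = UV × UW = (-4, -12, 2).
d = |(-4)·25 + (-12)·5 + 2·5 − (-140)| / √(16 + 144 + 4) = |-10| / (2√41) = 5/√41.

5√41/41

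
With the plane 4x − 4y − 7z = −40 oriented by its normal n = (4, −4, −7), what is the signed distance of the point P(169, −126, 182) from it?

-6

n·P − (-40) = -54.
|n| = 9, so the signed distance is -54/9 = -6.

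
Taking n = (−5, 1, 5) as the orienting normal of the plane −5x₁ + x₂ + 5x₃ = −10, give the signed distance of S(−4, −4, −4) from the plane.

n·S − (-10) = 6.
|n| = √51, so the signed distance is 2√51/17.

2√51/17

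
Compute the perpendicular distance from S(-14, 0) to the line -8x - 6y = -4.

58/5

d = |(-8)·(-14) + (-6)·0 − (-4)| / √(64 + 36) = |116|/10 = 58/5.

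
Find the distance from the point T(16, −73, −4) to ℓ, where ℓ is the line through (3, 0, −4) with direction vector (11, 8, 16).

Direction vector d = (11, 8, 16).
AP = (13, −73, 0); AP·d = -441, |AP|² = 5498, |d|² = 441.
distance² = |AP|² − (AP·d)²/|d|² = 5498 − 194481/441 = 5057, so the distance is √5057.

√5057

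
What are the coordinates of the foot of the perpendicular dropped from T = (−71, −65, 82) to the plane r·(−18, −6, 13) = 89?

The perpendicular from T has direction n = (−18, −6, 13): r = (−71, −65, 82) + λ(−18, −6, 13).
Substitute into the plane: n·(T + λn) = 89 gives 2734 + 529λ = 89, so λ = -5.
Foot = (−71, −65, 82) + (-5)·(−18, −6, 13) = (19, −35, 17).

(19, -35, 17)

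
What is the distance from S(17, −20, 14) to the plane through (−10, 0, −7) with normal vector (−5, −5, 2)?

7/(3√6)

The plane has equation n·(r − (−10, 0, −7)) = 0, i.e. n·r = 36.
Then n·(17, −20, 14) − 36 = 7.
|n| = √(25 + 25 + 4) = 3√6, so the distance is |7|/(3√6) = 7√6/18.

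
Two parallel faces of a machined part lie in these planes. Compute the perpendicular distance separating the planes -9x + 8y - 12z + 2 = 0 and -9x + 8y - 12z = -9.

With common normal n = (-9, 8, -12) (|n| = 17), the distance is |(-2) − (-9)|/|n| = 7/17.

7/17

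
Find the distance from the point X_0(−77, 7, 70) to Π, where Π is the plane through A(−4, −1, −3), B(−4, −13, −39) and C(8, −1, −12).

23/13

AB = (0, −12, −36) and AC = (12, 0, −9), so a normal is n = AB × AC = (108, −432, 144).
n = (108, −432, 144); n·P − (-432) = -828; |n| = 468; distance = 828/468 = 23/13.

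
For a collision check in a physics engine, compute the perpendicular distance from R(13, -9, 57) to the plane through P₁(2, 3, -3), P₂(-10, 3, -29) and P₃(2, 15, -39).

P₁P₂ = (-12, 0, -26) and P₁P₃ = (0, 12, -36), so a normal is n = P₁P₂ × P₁P₃ = (312, -432, -144).
Then n·(13, -9, 57) - (-240) = -24.
|n| = √(97344 + 186624 + 20736) = 552, so the distance is |-24|/552 = 1/23.

1/23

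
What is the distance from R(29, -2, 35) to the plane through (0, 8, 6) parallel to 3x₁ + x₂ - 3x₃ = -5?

10√19/19

Parallel planes share the normal n = (3, 1, -3); since (0, 8, 6) lies on the plane, its equation is 3x₁ + x₂ - 3x₃ = -10.
d = |3·29 + 1·(-2) + (-3)·35 − (-10)| / √(9 + 1 + 9) = |-10| / √19 = 10√19/19.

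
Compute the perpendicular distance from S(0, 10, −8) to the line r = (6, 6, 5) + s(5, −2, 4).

Direction vector d = (5, −2, 4).
AP = (−6, 4, −13); AP·d = -90, |AP|² = 221, |d|² = 45.
distance² = |AP|² − (AP·d)²/|d|² = 221 − 8100/45 = 41, so the distance is √41.

√41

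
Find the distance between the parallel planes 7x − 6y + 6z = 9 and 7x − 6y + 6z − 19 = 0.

With common normal n = (7, −6, 6) (|n| = 11), the distance is |9 − 19|/|n| = 10/11.

10/11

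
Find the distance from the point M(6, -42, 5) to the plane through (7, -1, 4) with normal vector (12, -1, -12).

The plane has equation n·(r − (7, -1, 4)) = 0, i.e. n·r = 37.
d = |12·6 + (-1)·(-42) + (-12)·5 − 37| / √(144 + 1 + 144) = |17| / 17 = 1.

1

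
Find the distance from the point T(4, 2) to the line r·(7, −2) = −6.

30√53/53

The normal to the line is n = (7, −2) with |n| = √53.
|n·T − (-6)| = |24 − (-6)| = 30, so the distance is 30/√53.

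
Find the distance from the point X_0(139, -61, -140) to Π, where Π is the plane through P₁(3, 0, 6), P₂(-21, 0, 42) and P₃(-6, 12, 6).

5

P₁P₂ = (-24, 0, 36) and P₁P₃ = (-9, 12, 0), so a normal is n = P₁P₂ × P₁P₃ = (-432, -324, -288).
d = |(-432)·139 + (-324)·(-61) + (-288)·(-140) − (-3024)| / √(186624 + 104976 + 82944) = |3060| / 612 = 5.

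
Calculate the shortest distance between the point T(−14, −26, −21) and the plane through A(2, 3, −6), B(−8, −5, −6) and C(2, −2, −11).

√66/11

AB = (−10, −8, 0) and AC = (0, −5, −5), so a normal is n = AB × AC = (40, −50, 50).
n = (40, −50, 50); n·P − (-370) = 60; |n| = 10√66; distance = 60/(10√66) = √66/11.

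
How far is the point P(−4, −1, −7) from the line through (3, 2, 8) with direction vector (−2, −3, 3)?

3√29

Direction vector d = (−2, −3, 3).
AP = (−7, −3, −15); AP·d = -22, |AP|² = 283, |d|² = 22.
distance² = |AP|² − (AP·d)²/|d|² = 283 − 484/22 = 261, so the distance is 3√29.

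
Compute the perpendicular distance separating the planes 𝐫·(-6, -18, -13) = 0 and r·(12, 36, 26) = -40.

Divide the second equation by -2 to match normals: -6x - 18y - 13z = 20.
Both planes have normal n = (-6, -18, -13), |n| = 23. Any point on the first plane is at distance |20 − 0|/|n| = 20/23 from the second.

20/23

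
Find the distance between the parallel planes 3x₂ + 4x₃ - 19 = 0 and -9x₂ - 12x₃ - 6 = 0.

Divide the second equation by -3 to match normals: 3x₂ + 4x₃ = -2.
With common normal n = (0, 3, 4) (|n| = 5), the distance is |19 − (-2)|/|n| = 21/5.

21/5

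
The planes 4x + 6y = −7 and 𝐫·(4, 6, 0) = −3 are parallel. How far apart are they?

Both planes have normal n = (4, 6, 0), |n| = 2√13. Any point on the first plane is at distance |(-3) − (-7)|/|n| = 4/(2√13) = 2√13/13 from the second.

2√13/13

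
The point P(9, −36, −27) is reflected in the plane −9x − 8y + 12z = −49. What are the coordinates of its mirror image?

With n = (−9, −8, 12), the signed offset is (n·P − (-49))/|n|² = -68/289 = -4/17.
P' = P − 2t·n = (9, −36, −27) − (-8/17)·(−9, −8, 12) = (81/17, −676/17, −363/17).

(81/17, -676/17, -363/17)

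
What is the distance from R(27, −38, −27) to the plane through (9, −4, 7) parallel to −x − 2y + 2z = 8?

6

Parallel planes share the normal n = (−1, −2, 2); since (9, −4, 7) lies on the plane, its equation is −x − 2y + 2z = 13.
Then n·(27, −38, −27) − 13 = −18.
|n| = √(1 + 4 + 4) = 3, so the distance is |-18|/3 = 6.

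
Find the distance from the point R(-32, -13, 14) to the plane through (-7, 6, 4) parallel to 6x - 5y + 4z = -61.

Parallel planes share the normal n = (6, -5, 4); since (-7, 6, 4) lies on the plane, its equation is 6x - 5y + 4z = -56.
n = (6, -5, 4); n·P − (-56) = -15; |n| = √77; distance = 15/√77 = 15√77/77.

15√77/77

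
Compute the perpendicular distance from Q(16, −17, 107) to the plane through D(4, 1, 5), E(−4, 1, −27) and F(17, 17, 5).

6/7

DE = (−8, 0, −32) and DF = (13, 16, 0), so a normal is n = DE × DF = (512, −416, −128).
Then n·(16, −17, 107) − 992 = 576.
|n| = √(262144 + 173056 + 16384) = 672, so the distance is |576|/672 = 6/7.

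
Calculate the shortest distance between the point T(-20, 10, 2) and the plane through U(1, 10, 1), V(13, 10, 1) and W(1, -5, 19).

5/√61

UV = (12, 0, 0) and UW = (0, -15, 18), so a normal is n = UV × UW = (0, -216, -180).
Then n·(-20, 10, 2) - (-2340) = -180.
|n| = √(0 + 46656 + 32400) = 36√61, so the distance is |-180|/(36√61) = 5/√61.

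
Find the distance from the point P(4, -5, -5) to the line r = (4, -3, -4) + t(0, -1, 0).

1

Direction vector d = (0, -1, 0).
AP = (0, -2, -1); AP·d = 2, |AP|² = 5, |d|² = 1.
distance² = |AP|² − (AP·d)²/|d|² = 5 − 4/1 = 1, so the distance is 1.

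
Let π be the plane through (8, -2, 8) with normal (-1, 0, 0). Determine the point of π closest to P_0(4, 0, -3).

(8, 0, -3)

The perpendicular from P_0 has direction n = (-1, 0, 0): r = (4, 0, -3) + λ(-1, 0, 0).
Substitute into the plane: n·(P_0 + λn) = -8 gives -4 + 1λ = -8, so λ = -4.
Foot = (4, 0, -3) + (-4)·(-1, 0, 0) = (8, 0, -3).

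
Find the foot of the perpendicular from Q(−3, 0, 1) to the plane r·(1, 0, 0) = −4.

(-4, 0, 1)

The perpendicular from Q has direction n = (1, 0, 0): r = (−3, 0, 1) + t(1, 0, 0).
Substitute into the plane: n·(Q + tn) = -4 gives -3 + 1t = -4, so t = -1.
Foot = (−3, 0, 1) + (-1)·(1, 0, 0) = (−4, 0, 1).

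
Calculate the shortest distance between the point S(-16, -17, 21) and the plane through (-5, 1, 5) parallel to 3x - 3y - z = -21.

5/√19

Parallel planes share the normal n = (3, -3, -1); since (-5, 1, 5) lies on the plane, its equation is 3x - 3y - z = -23.
Then n·(-16, -17, 21) - (-23) = 5.
|n| = √(9 + 9 + 1) = √19, so the distance is |5|/√19 = 5√19/19.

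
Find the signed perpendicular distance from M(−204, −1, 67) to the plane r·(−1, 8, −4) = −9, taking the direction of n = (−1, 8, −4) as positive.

n·M − (-9) = -63.
|n| = 9, so the signed distance is -63/9 = -7.

-7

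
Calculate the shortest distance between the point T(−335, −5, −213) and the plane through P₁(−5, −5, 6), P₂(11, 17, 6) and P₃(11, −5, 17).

6

P₁P₂ = (16, 22, 0) and P₁P₃ = (16, 0, 11), so a normal is n = P₁P₂ × P₁P₃ = (242, −176, −352).
Then n·(−335, −5, −213) − (−2442) = −2772.
|n| = √(58564 + 30976 + 123904) = 462, so the distance is |-2772|/462 = 6.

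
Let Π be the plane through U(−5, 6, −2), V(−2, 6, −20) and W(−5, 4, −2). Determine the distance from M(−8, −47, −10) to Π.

26/√37

UV = (3, 0, −18) and UW = (0, −2, 0), so a normal is n = UV × UW = (−36, 0, −6).
d = |(-36)·(-8) + (-6)·(-10) − 192| / √(1296 + 0 + 36) = |156| / (6√37) = 26√37/37.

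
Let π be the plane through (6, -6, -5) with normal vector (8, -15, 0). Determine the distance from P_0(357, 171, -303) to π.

9

The plane has equation n·(r − (6, -6, -5)) = 0, i.e. n·r = 138.
Then n·(357, 171, -303) - 138 = 153.
|n| = √(64 + 225 + 0) = 17, so the distance is |153|/17 = 9.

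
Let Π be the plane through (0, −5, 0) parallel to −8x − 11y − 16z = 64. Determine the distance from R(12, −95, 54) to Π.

10/7

Parallel planes share the normal n = (−8, −11, −16); since (0, −5, 0) lies on the plane, its equation is −8x − 11y − 16z = 55.
d = |(-8)·12 + (-11)·(-95) + (-16)·54 − 55| / √(64 + 121 + 256) = |30| / 21 = 10/7.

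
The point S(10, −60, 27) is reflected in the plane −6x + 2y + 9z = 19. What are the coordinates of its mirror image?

(158/11, -676/11, 225/11)

n = (−6, 2, 9), |n|² = 121, n·S − 19 = 44, so t = 44/121 = 4/11.
Foot F = S − (4/11)·n = (134/11, −668/11, 261/11); the reflection is 2F − S = (158/11, −676/11, 225/11).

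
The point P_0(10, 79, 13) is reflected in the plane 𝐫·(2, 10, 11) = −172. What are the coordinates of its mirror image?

(-10, -21, -97)

With n = (2, 10, 11), the signed offset is (n·P_0 − (-172))/|n|² = 1125/225 = 5.
P_0' = P_0 − 2t·n = (10, 79, 13) − 10·(2, 10, 11) = (−10, −21, −97).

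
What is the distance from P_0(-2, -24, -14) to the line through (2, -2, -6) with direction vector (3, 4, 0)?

Direction vector d = (3, 4, 0).
AP = (-4, -22, -8); AP·d = -100, |AP|² = 564, |d|² = 25.
distance² = |AP|² − (AP·d)²/|d|² = 564 − 10000/25 = 164, so the distance is 2√41.

2√41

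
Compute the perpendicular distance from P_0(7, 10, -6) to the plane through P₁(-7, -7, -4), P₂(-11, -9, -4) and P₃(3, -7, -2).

P₁P₂ = (-4, -2, 0) and P₁P₃ = (10, 0, 2), so a normal is n = P₁P₂ × P₁P₃ = (-4, 8, 20).
Then n·(7, 10, -6) - (-108) = 40.
|n| = √(16 + 64 + 400) = 4√30, so the distance is |40|/(4√30) = √30/3.

10/√30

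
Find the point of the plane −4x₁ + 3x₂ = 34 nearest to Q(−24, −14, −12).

The perpendicular from Q has direction n = (−4, 3, 0): r = (−24, −14, −12) + λ(−4, 3, 0).
Substitute into the plane: n·(Q + λn) = 34 gives 54 + 25λ = 34, so λ = -4/5.
Foot = (−24, −14, −12) + (-4/5)·(−4, 3, 0) = (−104/5, −82/5, −12).

(-104/5, -82/5, -12)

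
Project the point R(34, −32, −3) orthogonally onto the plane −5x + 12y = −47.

The perpendicular from R has direction n = (−5, 12, 0): r = (34, −32, −3) + t(−5, 12, 0).
Substitute into the plane: n·(R + tn) = -47 gives -554 + 169t = -47, so t = 3.
Foot = (34, −32, −3) + 3·(−5, 12, 0) = (19, 4, −3).

(19, 4, -3)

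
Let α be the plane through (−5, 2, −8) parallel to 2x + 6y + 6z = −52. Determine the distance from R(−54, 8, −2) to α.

13√19/19

Parallel planes share the normal n = (2, 6, 6); since (−5, 2, −8) lies on the plane, its equation is 2x + 6y + 6z = -46.
Then n·(−54, 8, −2) − (−46) = −26.
|n| = √(4 + 36 + 36) = 2√19, so the distance is |-26|/(2√19) = 13√19/19.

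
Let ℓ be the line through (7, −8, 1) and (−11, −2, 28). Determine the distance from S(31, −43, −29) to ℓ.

A direction vector is d = (−18, 6, 27).
AP = (24, −35, −30), and AP × d = (−765, −108, −486).
|AP × d|² = 833085 and |d|² = 1089, so the distance is √(833085/1089) = √765 = 3√85.

3√85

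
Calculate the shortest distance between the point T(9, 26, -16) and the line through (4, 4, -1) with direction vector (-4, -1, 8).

√410

Direction vector d = (-4, -1, 8).
AP = (5, 22, -15); AP·d = -162, |AP|² = 734, |d|² = 81.
distance² = |AP|² − (AP·d)²/|d|² = 734 − 26244/81 = 410, so the distance is √410.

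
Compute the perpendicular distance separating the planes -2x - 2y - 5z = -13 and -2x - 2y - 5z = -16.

Both planes have normal n = (-2, -2, -5), |n| = √33. Any point on the first plane is at distance |(-16) − (-13)|/|n| = 3/√33 = √33/11 from the second.

3/√33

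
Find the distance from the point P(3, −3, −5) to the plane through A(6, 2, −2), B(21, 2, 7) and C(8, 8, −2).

AB = (15, 0, 9) and AC = (2, 6, 0), so a normal is n = AB × AC = (−54, 18, 90).
Then n·(3, −3, −5) − (−468) = −198.
|n| = √(2916 + 324 + 8100) = 18√35, so the distance is |-198|/(18√35) = 11/√35.

11/√35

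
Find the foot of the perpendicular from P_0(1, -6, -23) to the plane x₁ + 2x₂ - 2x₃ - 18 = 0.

n = (1, 2, -2), |n|² = 9, and n·P_0 − 18 = 17.
t = 17/9, so the foot is P_0 − t·n = (1, -6, -23) − (17/9)·(1, 2, -2) = (-8/9, -88/9, -173/9).

(-8/9, -88/9, -173/9)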